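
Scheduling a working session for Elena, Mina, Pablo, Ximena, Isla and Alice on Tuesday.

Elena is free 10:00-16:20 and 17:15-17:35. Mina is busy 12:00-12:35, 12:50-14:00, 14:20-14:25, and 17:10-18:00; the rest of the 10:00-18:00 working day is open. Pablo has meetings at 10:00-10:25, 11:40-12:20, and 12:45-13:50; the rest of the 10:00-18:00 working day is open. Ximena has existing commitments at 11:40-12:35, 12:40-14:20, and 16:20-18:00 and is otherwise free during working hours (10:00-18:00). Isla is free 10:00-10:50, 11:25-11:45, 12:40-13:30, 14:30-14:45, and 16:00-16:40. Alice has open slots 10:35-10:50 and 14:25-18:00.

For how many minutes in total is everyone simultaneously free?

Mina free within 10:00–18:00: 10:00–12:00, 12:35–12:50, 14:00–14:20, 14:25–17:10.
Pablo free within 10:00–18:00: 10:25–11:40, 12:20–12:45, 13:50–18:00.
Ximena free within 10:00–18:00: 10:00–11:40, 12:35–12:40, 14:20–16:20.
Elena ∩ Mina: 10:00–12:00, 12:35–12:50, 14:00–14:20, 14:25–16:20.
Elena ∩ Mina ∩ Pablo: 10:25–11:40, 12:35–12:45, 14:00–14:20, 14:25–16:20.
Elena ∩ Mina ∩ Pablo ∩ Ximena: 10:25–11:40, 12:35–12:40, 14:25–16:20.
Elena ∩ Mina ∩ Pablo ∩ Ximena ∩ Isla: 10:25–10:50, 11:25–11:40, 14:30–14:45, 16:00–16:20.
Elena ∩ Mina ∩ Pablo ∩ Ximena ∩ Isla ∩ Alice: 10:35–10:50, 14:30–14:45, 16:00–16:20.
Total common minutes: 15 + 15 + 20 = 50.

50 minutes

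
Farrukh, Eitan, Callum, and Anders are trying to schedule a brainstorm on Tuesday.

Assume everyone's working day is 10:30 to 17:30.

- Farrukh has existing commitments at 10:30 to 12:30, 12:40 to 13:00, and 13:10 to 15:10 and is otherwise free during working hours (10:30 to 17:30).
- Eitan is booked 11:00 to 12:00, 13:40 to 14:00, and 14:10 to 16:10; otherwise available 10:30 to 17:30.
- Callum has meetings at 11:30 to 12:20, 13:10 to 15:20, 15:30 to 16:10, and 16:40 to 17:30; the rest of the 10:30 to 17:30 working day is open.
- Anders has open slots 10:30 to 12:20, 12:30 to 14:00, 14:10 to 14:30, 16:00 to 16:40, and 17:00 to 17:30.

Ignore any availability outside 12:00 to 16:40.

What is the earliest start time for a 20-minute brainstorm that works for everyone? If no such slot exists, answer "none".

16:10

Farrukh free within 10:30–17:30: 12:30–12:40, 13:00–13:10, 15:10–17:30.
Eitan free within 10:30–17:30: 10:30–11:00, 12:00–13:40, 14:00–14:10, 16:10–17:30.
Callum free within 10:30–17:30: 10:30–11:30, 12:20–13:10, 15:20–15:30, 16:10–16:40.
Farrukh ∩ Eitan: 12:30–12:40, 13:00–13:10, 16:10–17:30.
Farrukh ∩ Eitan ∩ Callum: 12:30–12:40, 13:00–13:10, 16:10–16:40.
Farrukh ∩ Eitan ∩ Callum ∩ Anders: 12:30–12:40, 13:00–13:10, 16:10–16:40.
Restricted to 12:00–16:40: 12:30–12:40, 13:00–13:10, 16:10–16:40.
Windows ≥ 20 min: 16:10–16:40.
Earliest such window starts at 16:10.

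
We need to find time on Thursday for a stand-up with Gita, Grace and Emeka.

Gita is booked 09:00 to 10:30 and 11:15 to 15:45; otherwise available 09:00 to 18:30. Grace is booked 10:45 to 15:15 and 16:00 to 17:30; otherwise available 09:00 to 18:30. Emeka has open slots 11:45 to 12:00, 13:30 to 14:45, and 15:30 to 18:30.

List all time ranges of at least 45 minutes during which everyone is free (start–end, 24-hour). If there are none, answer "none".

Gita free within 09:00–18:30: 10:30–11:15, 15:45–18:30.
Grace free within 09:00–18:30: 09:00–10:45, 15:15–16:00, 17:30–18:30.
Gita ∩ Grace: 10:30–10:45, 15:45–16:00, 17:30–18:30.
Gita ∩ Grace ∩ Emeka: 15:45–16:00, 17:30–18:30.
Windows ≥ 45 min: 17:30–18:30.

17:30–18:30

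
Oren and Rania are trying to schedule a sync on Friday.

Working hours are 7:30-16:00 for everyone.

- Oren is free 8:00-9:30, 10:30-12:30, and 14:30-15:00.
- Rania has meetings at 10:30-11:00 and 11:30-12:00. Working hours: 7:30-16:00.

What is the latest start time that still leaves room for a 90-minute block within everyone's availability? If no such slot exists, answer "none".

08:00

Rania free within 07:30–16:00: 07:30–10:30, 11:00–11:30, 12:00–16:00.
Oren ∩ Rania: 08:00–09:30, 11:00–11:30, 12:00–12:30, 14:30–15:00.
Windows ≥ 90 min: 08:00–09:30.
Latest start in the last window 08:00–09:30 is 09:30 − 90 min = 08:00.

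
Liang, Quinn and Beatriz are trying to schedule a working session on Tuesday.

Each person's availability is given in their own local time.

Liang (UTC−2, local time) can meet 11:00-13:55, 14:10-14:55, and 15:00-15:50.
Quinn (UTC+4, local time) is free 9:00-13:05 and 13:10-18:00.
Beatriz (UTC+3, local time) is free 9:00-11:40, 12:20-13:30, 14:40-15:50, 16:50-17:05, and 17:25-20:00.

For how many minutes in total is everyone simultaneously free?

Liang → UTC: 13:00–15:55, 16:10–16:55, 17:00–17:50.
Quinn → UTC: 05:00–09:05, 09:10–14:00.
Beatriz → UTC: 06:00–08:40, 09:20–10:30, 11:40–12:50, 13:50–14:05, 14:25–17:00.
Liang ∩ Quinn: 13:00–14:00.
Liang ∩ Quinn ∩ Beatriz: 13:50–14:00.
Total common minutes: 10.

10 minutes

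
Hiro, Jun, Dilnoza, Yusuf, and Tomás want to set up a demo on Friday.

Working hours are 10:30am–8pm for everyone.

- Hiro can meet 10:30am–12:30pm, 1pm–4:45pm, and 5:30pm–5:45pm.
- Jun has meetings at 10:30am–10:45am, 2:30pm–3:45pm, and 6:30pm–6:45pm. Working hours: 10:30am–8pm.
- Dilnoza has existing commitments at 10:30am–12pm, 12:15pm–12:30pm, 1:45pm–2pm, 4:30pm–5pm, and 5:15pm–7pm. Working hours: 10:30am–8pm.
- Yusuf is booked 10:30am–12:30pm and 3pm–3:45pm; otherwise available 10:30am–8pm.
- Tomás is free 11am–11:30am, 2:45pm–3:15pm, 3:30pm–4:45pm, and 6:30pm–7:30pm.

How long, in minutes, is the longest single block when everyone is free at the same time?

Jun free within 10:30–20:00: 10:45–14:30, 15:45–18:30, 18:45–20:00.
Dilnoza free within 10:30–20:00: 12:00–12:15, 12:30–13:45, 14:00–16:30, 17:00–17:15, 19:00–20:00.
Yusuf free within 10:30–20:00: 12:30–15:00, 15:45–20:00.
Hiro ∩ Jun: 10:45–12:30, 13:00–14:30, 15:45–16:45, 17:30–17:45.
Hiro ∩ Jun ∩ Dilnoza: 12:00–12:15, 13:00–13:45, 14:00–14:30, 15:45–16:30.
Hiro ∩ Jun ∩ Dilnoza ∩ Yusuf: 13:00–13:45, 14:00–14:30, 15:45–16:30.
Hiro ∩ Jun ∩ Dilnoza ∩ Yusuf ∩ Tomás: 15:45–16:30.
Single common window of 45 minutes.

45 minutes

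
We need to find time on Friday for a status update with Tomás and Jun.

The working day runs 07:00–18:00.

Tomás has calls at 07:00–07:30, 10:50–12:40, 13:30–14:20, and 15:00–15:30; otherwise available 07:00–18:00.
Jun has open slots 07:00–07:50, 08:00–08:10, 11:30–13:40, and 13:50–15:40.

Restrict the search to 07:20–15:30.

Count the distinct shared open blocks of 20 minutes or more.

3

Tomás free within 07:00–18:00: 07:30–10:50, 12:40–13:30, 14:20–15:00, 15:30–18:00.
Tomás ∩ Jun: 07:30–07:50, 08:00–08:10, 12:40–13:30, 14:20–15:00, 15:30–15:40.
Restricted to 07:20–15:30: 07:30–07:50, 08:00–08:10, 12:40–13:30, 14:20–15:00.
Windows ≥ 20 min: 07:30–07:50, 12:40–13:30, 14:20–15:00.
That's 3 windows.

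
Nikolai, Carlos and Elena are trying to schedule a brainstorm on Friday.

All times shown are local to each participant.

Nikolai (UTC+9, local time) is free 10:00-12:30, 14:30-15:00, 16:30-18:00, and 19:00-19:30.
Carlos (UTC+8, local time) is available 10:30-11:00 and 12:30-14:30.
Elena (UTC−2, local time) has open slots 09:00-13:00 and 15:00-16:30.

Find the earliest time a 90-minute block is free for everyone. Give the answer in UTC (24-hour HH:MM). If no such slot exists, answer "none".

none

Nikolai → UTC: 01:00–03:30, 05:30–06:00, 07:30–09:00, 10:00–10:30.
Carlos → UTC: 02:30–03:00, 04:30–06:30.
Elena → UTC: 11:00–15:00, 17:00–18:30.
Nikolai ∩ Carlos: 02:30–03:00, 05:30–06:00.
Nikolai ∩ Carlos ∩ Elena: (none).
Windows ≥ 90 min: (none).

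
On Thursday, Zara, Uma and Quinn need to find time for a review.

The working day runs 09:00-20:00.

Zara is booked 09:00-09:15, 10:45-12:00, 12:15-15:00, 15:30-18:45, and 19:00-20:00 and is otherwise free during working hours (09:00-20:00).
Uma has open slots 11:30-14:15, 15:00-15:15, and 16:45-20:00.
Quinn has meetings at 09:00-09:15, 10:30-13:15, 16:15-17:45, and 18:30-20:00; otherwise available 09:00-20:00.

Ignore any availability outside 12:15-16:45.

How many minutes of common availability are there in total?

15 minutes

Zara free within 09:00–20:00: 09:15–10:45, 12:00–12:15, 15:00–15:30, 18:45–19:00.
Quinn free within 09:00–20:00: 09:15–10:30, 13:15–16:15, 17:45–18:30.
Zara ∩ Uma: 12:00–12:15, 15:00–15:15, 18:45–19:00.
Zara ∩ Uma ∩ Quinn: 15:00–15:15.
Restricted to 12:15–16:45: 15:00–15:15.
Total common minutes: 15.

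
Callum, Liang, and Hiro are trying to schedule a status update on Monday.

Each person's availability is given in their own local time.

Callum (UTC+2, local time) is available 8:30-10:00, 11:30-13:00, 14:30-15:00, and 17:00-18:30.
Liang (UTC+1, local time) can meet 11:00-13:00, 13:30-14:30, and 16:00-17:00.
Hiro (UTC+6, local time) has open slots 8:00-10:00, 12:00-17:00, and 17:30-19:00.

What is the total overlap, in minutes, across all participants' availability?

Callum → UTC: 06:30–08:00, 09:30–11:00, 12:30–13:00, 15:00–16:30.
Liang → UTC: 10:00–12:00, 12:30–13:30, 15:00–16:00.
Hiro → UTC: 02:00–04:00, 06:00–11:00, 11:30–13:00.
Callum ∩ Liang: 10:00–11:00, 12:30–13:00, 15:00–16:00.
Callum ∩ Liang ∩ Hiro: 10:00–11:00, 12:30–13:00.
Total common minutes: 60 + 30 = 90.

90 minutes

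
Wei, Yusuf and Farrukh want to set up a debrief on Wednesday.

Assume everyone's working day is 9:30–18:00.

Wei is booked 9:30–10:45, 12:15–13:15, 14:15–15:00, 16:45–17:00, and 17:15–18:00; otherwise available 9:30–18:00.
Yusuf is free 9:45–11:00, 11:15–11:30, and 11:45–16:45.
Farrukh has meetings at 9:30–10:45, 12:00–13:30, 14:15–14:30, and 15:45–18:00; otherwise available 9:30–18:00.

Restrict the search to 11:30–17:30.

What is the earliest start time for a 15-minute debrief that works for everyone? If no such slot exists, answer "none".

Wei free within 09:30–18:00: 10:45–12:15, 13:15–14:15, 15:00–16:45, 17:00–17:15.
Farrukh free within 09:30–18:00: 10:45–12:00, 13:30–14:15, 14:30–15:45.
Wei ∩ Yusuf: 10:45–11:00, 11:15–11:30, 11:45–12:15, 13:15–14:15, 15:00–16:45.
Wei ∩ Yusuf ∩ Farrukh: 10:45–11:00, 11:15–11:30, 11:45–12:00, 13:30–14:15, 15:00–15:45.
Restricted to 11:30–17:30: 11:45–12:00, 13:30–14:15, 15:00–15:45.
Windows ≥ 15 min: 11:45–12:00, 13:30–14:15, 15:00–15:45.
Earliest such window starts at 11:45.

11:45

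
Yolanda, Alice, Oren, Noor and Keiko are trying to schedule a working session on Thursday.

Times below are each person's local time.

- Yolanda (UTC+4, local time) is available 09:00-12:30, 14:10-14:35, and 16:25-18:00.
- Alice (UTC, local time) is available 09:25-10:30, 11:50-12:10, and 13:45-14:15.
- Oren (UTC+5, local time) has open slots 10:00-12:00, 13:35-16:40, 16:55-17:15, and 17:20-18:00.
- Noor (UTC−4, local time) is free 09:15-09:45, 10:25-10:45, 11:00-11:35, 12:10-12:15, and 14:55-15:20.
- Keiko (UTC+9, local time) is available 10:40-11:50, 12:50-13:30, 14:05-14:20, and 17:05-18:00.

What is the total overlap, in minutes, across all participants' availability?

0 minutes

Yolanda → UTC: 05:00–08:30, 10:10–10:35, 12:25–14:00.
Alice → UTC: 09:25–10:30, 11:50–12:10, 13:45–14:15.
Oren → UTC: 05:00–07:00, 08:35–11:40, 11:55–12:15, 12:20–13:00.
Noor → UTC: 13:15–13:45, 14:25–14:45, 15:00–15:35, 16:10–16:15, 18:55–19:20.
Keiko → UTC: 01:40–02:50, 03:50–04:30, 05:05–05:20, 08:05–09:00.
Yolanda ∩ Alice: 10:10–10:30, 13:45–14:00.
Yolanda ∩ Alice ∩ Oren: 10:10–10:30.
Yolanda ∩ Alice ∩ Oren ∩ Noor: (none).
Yolanda ∩ Alice ∩ Oren ∩ Noor ∩ Keiko: (none).
Total common minutes: 0.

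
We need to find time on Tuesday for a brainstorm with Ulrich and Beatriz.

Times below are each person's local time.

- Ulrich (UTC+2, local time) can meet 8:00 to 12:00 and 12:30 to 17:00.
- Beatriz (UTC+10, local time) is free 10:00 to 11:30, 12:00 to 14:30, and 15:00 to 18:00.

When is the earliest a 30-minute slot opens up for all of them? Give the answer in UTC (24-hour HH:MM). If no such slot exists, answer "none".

06:00

Ulrich → UTC: 06:00–10:00, 10:30–15:00.
Beatriz → UTC: 00:00–01:30, 02:00–04:30, 05:00–08:00.
Ulrich ∩ Beatriz: 06:00–08:00.
Windows ≥ 30 min: 06:00–08:00.
Earliest such window starts at 06:00.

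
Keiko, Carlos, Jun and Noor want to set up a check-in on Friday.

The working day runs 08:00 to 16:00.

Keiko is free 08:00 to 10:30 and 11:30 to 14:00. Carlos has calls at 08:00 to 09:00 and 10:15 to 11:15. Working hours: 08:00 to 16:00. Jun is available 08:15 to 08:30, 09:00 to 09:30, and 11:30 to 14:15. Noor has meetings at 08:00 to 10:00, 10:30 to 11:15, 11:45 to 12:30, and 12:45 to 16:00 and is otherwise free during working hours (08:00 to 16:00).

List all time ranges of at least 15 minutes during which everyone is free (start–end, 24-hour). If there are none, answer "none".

Carlos free within 08:00–16:00: 09:00–10:15, 11:15–16:00.
Noor free within 08:00–16:00: 10:00–10:30, 11:15–11:45, 12:30–12:45.
Keiko ∩ Carlos: 09:00–10:15, 11:30–14:00.
Keiko ∩ Carlos ∩ Jun: 09:00–09:30, 11:30–14:00.
Keiko ∩ Carlos ∩ Jun ∩ Noor: 11:30–11:45, 12:30–12:45.
Windows ≥ 15 min: 11:30–11:45, 12:30–12:45.

11:30–11:45, 12:30–12:45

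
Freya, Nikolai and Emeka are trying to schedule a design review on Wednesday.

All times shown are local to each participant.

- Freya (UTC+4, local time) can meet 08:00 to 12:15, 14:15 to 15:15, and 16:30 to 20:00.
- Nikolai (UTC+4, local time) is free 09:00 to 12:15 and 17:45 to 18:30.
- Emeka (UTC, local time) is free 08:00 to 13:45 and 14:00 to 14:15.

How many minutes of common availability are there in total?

30 minutes

Freya → UTC: 04:00–08:15, 10:15–11:15, 12:30–16:00.
Nikolai → UTC: 05:00–08:15, 13:45–14:30.
Emeka → UTC: 08:00–13:45, 14:00–14:15.
Freya ∩ Nikolai: 05:00–08:15, 13:45–14:30.
Freya ∩ Nikolai ∩ Emeka: 08:00–08:15, 14:00–14:15.
Total common minutes: 15 + 15 = 30.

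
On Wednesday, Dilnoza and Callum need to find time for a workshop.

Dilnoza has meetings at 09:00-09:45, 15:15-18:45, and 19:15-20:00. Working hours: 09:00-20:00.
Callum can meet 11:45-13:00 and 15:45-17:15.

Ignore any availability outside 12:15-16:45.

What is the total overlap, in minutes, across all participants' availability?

45 minutes

Dilnoza free within 09:00–20:00: 09:45–15:15, 18:45–19:15.
Dilnoza ∩ Callum: 11:45–13:00.
Restricted to 12:15–16:45: 12:15–13:00.
Total common minutes: 45.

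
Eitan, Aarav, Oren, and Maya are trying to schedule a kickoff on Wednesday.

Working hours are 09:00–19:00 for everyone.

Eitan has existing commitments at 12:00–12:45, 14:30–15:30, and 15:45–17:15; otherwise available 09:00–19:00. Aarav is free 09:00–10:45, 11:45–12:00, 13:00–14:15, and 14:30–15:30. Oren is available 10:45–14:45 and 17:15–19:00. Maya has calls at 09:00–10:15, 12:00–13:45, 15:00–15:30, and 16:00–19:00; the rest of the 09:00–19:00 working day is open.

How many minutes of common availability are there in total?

Eitan free within 09:00–19:00: 09:00–12:00, 12:45–14:30, 15:30–15:45, 17:15–19:00.
Maya free within 09:00–19:00: 10:15–12:00, 13:45–15:00, 15:30–16:00.
Eitan ∩ Aarav: 09:00–10:45, 11:45–12:00, 13:00–14:15.
Eitan ∩ Aarav ∩ Oren: 11:45–12:00, 13:00–14:15.
Eitan ∩ Aarav ∩ Oren ∩ Maya: 11:45–12:00, 13:45–14:15.
Total common minutes: 15 + 30 = 45.

45 minutes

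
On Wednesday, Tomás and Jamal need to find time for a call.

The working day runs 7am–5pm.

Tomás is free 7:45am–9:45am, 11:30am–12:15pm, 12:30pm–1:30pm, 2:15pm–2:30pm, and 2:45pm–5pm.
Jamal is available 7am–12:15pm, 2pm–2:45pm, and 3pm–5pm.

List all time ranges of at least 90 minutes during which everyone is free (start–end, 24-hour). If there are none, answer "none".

07:45–09:45, 15:00–17:00

Tomás ∩ Jamal: 07:45–09:45, 11:30–12:15, 14:15–14:30, 15:00–17:00.
Windows ≥ 90 min: 07:45–09:45, 15:00–17:00.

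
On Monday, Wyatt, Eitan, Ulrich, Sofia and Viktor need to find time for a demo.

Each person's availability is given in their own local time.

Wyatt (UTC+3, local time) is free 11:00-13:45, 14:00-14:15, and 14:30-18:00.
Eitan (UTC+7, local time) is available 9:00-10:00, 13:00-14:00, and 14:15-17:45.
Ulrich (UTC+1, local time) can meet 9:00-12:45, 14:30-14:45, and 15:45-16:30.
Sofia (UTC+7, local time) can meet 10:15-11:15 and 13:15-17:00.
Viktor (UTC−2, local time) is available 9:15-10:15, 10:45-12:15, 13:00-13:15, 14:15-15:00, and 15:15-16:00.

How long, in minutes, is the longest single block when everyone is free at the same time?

Wyatt → UTC: 08:00–10:45, 11:00–11:15, 11:30–15:00.
Eitan → UTC: 02:00–03:00, 06:00–07:00, 07:15–10:45.
Ulrich → UTC: 08:00–11:45, 13:30–13:45, 14:45–15:30.
Sofia → UTC: 03:15–04:15, 06:15–10:00.
Viktor → UTC: 11:15–12:15, 12:45–14:15, 15:00–15:15, 16:15–17:00, 17:15–18:00.
Wyatt ∩ Eitan: 08:00–10:45.
Wyatt ∩ Eitan ∩ Ulrich: 08:00–10:45.
Wyatt ∩ Eitan ∩ Ulrich ∩ Sofia: 08:00–10:00.
Wyatt ∩ Eitan ∩ Ulrich ∩ Sofia ∩ Viktor: (none).
No common window.

0 minutes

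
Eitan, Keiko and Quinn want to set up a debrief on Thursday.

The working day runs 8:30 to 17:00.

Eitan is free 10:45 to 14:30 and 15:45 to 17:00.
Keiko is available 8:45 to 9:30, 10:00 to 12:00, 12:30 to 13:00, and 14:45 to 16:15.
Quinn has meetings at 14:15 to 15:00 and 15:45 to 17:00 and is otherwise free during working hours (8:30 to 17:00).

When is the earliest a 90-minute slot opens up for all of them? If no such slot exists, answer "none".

Quinn free within 08:30–17:00: 08:30–14:15, 15:00–15:45.
Eitan ∩ Keiko: 10:45–12:00, 12:30–13:00, 15:45–16:15.
Eitan ∩ Keiko ∩ Quinn: 10:45–12:00, 12:30–13:00.
Windows ≥ 90 min: (none).

none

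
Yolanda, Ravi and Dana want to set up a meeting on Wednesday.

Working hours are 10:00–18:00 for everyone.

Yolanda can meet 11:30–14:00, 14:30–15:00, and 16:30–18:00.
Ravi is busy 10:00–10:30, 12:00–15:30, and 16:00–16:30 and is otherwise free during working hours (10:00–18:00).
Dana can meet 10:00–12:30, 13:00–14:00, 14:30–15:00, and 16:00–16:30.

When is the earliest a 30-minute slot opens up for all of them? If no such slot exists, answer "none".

Ravi free within 10:00–18:00: 10:30–12:00, 15:30–16:00, 16:30–18:00.
Yolanda ∩ Ravi: 11:30–12:00, 16:30–18:00.
Yolanda ∩ Ravi ∩ Dana: 11:30–12:00.
Windows ≥ 30 min: 11:30–12:00.
Earliest such window starts at 11:30.

11:30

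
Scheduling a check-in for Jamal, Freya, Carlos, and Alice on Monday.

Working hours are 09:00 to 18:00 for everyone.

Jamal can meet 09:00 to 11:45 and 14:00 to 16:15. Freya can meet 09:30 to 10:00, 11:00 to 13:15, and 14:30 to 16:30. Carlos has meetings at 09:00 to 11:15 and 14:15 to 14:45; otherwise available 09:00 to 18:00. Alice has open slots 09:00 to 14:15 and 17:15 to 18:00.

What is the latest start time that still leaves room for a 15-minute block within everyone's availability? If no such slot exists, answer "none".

11:30

Carlos free within 09:00–18:00: 11:15–14:15, 14:45–18:00.
Jamal ∩ Freya: 09:30–10:00, 11:00–11:45, 14:30–16:15.
Jamal ∩ Freya ∩ Carlos: 11:15–11:45, 14:45–16:15.
Jamal ∩ Freya ∩ Carlos ∩ Alice: 11:15–11:45.
Windows ≥ 15 min: 11:15–11:45.
Latest start in the last window 11:15–11:45 is 11:45 − 15 min = 11:30.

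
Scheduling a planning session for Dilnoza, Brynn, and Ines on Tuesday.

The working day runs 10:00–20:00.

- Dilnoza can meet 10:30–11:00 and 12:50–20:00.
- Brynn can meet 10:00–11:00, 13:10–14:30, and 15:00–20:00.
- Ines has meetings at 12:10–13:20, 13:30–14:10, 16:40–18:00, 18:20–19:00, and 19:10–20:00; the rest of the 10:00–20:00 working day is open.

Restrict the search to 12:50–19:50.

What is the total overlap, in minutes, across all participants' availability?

160 minutes

Ines free within 10:00–20:00: 10:00–12:10, 13:20–13:30, 14:10–16:40, 18:00–18:20, 19:00–19:10.
Dilnoza ∩ Brynn: 10:30–11:00, 13:10–14:30, 15:00–20:00.
Dilnoza ∩ Brynn ∩ Ines: 10:30–11:00, 13:20–13:30, 14:10–14:30, 15:00–16:40, 18:00–18:20, 19:00–19:10.
Restricted to 12:50–19:50: 13:20–13:30, 14:10–14:30, 15:00–16:40, 18:00–18:20, 19:00–19:10.
Total common minutes: 10 + 20 + 100 + 20 + 10 = 160.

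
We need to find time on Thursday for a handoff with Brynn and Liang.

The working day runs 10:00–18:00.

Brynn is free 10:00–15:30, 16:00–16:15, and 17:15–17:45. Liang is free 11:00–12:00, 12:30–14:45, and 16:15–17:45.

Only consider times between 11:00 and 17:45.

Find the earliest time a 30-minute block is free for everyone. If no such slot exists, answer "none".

11:00

Brynn ∩ Liang: 11:00–12:00, 12:30–14:45, 17:15–17:45.
Restricted to 11:00–17:45: 11:00–12:00, 12:30–14:45, 17:15–17:45.
Windows ≥ 30 min: 11:00–12:00, 12:30–14:45, 17:15–17:45.
Earliest such window starts at 11:00.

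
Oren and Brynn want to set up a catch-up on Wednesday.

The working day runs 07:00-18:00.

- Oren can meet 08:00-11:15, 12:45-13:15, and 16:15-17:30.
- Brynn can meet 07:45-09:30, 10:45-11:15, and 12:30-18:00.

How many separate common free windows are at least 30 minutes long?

Oren ∩ Brynn: 08:00–09:30, 10:45–11:15, 12:45–13:15, 16:15–17:30.
Windows ≥ 30 min: 08:00–09:30, 10:45–11:15, 12:45–13:15, 16:15–17:30.
That's 4 windows.

4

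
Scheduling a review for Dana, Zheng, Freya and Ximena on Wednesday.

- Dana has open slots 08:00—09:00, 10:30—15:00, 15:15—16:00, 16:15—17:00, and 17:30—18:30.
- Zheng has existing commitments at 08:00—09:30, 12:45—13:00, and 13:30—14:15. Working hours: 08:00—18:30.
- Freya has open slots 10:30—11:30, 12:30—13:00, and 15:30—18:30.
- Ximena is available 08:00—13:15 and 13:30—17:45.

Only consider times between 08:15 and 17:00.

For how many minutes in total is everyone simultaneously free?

Zheng free within 08:00–18:30: 09:30–12:45, 13:00–13:30, 14:15–18:30.
Dana ∩ Zheng: 10:30–12:45, 13:00–13:30, 14:15–15:00, 15:15–16:00, 16:15–17:00, 17:30–18:30.
Dana ∩ Zheng ∩ Freya: 10:30–11:30, 12:30–12:45, 15:30–16:00, 16:15–17:00, 17:30–18:30.
Dana ∩ Zheng ∩ Freya ∩ Ximena: 10:30–11:30, 12:30–12:45, 15:30–16:00, 16:15–17:00, 17:30–17:45.
Restricted to 08:15–17:00: 10:30–11:30, 12:30–12:45, 15:30–16:00, 16:15–17:00.
Total common minutes: 60 + 15 + 30 + 45 = 150.

150 minutes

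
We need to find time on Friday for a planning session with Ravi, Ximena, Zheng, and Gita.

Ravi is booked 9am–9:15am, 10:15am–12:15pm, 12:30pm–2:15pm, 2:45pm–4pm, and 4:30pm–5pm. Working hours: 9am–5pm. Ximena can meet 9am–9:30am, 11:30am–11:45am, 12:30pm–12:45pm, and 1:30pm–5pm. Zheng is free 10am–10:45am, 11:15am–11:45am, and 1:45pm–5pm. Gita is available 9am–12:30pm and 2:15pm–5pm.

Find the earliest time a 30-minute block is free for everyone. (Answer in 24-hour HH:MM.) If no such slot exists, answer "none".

Ravi free within 09:00–17:00: 09:15–10:15, 12:15–12:30, 14:15–14:45, 16:00–16:30.
Ravi ∩ Ximena: 09:15–09:30, 14:15–14:45, 16:00–16:30.
Ravi ∩ Ximena ∩ Zheng: 14:15–14:45, 16:00–16:30.
Ravi ∩ Ximena ∩ Zheng ∩ Gita: 14:15–14:45, 16:00–16:30.
Windows ≥ 30 min: 14:15–14:45, 16:00–16:30.
Earliest such window starts at 14:15.

14:15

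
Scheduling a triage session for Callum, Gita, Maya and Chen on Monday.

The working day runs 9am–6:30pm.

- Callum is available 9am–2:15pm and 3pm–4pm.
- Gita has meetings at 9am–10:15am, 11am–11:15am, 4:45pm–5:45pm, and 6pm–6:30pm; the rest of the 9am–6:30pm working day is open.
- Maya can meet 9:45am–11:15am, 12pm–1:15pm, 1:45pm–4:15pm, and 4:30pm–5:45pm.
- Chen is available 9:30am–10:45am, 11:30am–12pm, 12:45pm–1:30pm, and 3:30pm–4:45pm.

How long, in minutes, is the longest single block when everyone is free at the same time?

30 minutes

Gita free within 09:00–18:30: 10:15–11:00, 11:15–16:45, 17:45–18:00.
Callum ∩ Gita: 10:15–11:00, 11:15–14:15, 15:00–16:00.
Callum ∩ Gita ∩ Maya: 10:15–11:00, 12:00–13:15, 13:45–14:15, 15:00–16:00.
Callum ∩ Gita ∩ Maya ∩ Chen: 10:15–10:45, 12:45–13:15, 15:30–16:00.
Common window lengths: 30, 30, 30 min; longest is 30.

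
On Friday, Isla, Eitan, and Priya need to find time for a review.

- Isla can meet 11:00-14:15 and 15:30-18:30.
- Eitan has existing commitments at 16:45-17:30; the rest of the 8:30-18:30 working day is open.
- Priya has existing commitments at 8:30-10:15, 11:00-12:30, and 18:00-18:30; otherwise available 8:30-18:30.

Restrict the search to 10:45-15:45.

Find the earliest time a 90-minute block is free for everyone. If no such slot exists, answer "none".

12:30

Eitan free within 08:30–18:30: 08:30–16:45, 17:30–18:30.
Priya free within 08:30–18:30: 10:15–11:00, 12:30–18:00.
Isla ∩ Eitan: 11:00–14:15, 15:30–16:45, 17:30–18:30.
Isla ∩ Eitan ∩ Priya: 12:30–14:15, 15:30–16:45, 17:30–18:00.
Restricted to 10:45–15:45: 12:30–14:15, 15:30–15:45.
Windows ≥ 90 min: 12:30–14:15.
Earliest such window starts at 12:30.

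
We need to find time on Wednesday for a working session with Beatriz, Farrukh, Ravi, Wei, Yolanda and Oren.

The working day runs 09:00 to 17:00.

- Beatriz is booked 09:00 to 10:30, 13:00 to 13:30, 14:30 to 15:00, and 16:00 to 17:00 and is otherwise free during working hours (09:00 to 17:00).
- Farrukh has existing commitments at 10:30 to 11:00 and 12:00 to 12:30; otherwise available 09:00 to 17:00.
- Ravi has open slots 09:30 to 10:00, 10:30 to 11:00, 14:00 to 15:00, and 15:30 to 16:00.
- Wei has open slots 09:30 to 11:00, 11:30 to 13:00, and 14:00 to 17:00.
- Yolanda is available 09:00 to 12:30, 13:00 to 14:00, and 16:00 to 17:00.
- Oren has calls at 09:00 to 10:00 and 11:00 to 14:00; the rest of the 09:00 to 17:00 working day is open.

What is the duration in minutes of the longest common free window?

0 minutes

Beatriz free within 09:00–17:00: 10:30–13:00, 13:30–14:30, 15:00–16:00.
Farrukh free within 09:00–17:00: 09:00–10:30, 11:00–12:00, 12:30–17:00.
Oren free within 09:00–17:00: 10:00–11:00, 14:00–17:00.
Beatriz ∩ Farrukh: 11:00–12:00, 12:30–13:00, 13:30–14:30, 15:00–16:00.
Beatriz ∩ Farrukh ∩ Ravi: 14:00–14:30, 15:30–16:00.
Beatriz ∩ Farrukh ∩ Ravi ∩ Wei: 14:00–14:30, 15:30–16:00.
Beatriz ∩ Farrukh ∩ Ravi ∩ Wei ∩ Yolanda: (none).
Beatriz ∩ Farrukh ∩ Ravi ∩ Wei ∩ Yolanda ∩ Oren: (none).
No common window.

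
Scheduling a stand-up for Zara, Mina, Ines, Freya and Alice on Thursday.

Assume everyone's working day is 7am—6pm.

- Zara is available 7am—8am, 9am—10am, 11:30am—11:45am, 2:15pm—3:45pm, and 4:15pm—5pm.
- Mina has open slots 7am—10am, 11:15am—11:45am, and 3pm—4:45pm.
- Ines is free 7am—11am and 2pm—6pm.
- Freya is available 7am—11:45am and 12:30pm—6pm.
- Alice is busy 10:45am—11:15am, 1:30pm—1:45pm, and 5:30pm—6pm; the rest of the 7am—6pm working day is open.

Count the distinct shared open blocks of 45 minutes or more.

Alice free within 07:00–18:00: 07:00–10:45, 11:15–13:30, 13:45–17:30.
Zara ∩ Mina: 07:00–08:00, 09:00–10:00, 11:30–11:45, 15:00–15:45, 16:15–16:45.
Zara ∩ Mina ∩ Ines: 07:00–08:00, 09:00–10:00, 15:00–15:45, 16:15–16:45.
Zara ∩ Mina ∩ Ines ∩ Freya: 07:00–08:00, 09:00–10:00, 15:00–15:45, 16:15–16:45.
Zara ∩ Mina ∩ Ines ∩ Freya ∩ Alice: 07:00–08:00, 09:00–10:00, 15:00–15:45, 16:15–16:45.
Windows ≥ 45 min: 07:00–08:00, 09:00–10:00, 15:00–15:45.
That's 3 windows.

3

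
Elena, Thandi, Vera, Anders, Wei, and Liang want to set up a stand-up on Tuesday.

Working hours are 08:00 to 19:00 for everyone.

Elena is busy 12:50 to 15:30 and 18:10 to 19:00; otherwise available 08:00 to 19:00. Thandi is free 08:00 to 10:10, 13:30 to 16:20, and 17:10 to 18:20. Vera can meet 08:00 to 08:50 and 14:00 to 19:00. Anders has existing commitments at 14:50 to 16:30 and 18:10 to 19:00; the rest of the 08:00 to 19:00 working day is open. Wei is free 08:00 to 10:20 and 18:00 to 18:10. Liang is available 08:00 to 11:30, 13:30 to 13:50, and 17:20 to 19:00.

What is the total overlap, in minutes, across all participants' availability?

60 minutes

Elena free within 08:00–19:00: 08:00–12:50, 15:30–18:10.
Anders free within 08:00–19:00: 08:00–14:50, 16:30–18:10.
Elena ∩ Thandi: 08:00–10:10, 15:30–16:20, 17:10–18:10.
Elena ∩ Thandi ∩ Vera: 08:00–08:50, 15:30–16:20, 17:10–18:10.
Elena ∩ Thandi ∩ Vera ∩ Anders: 08:00–08:50, 17:10–18:10.
Elena ∩ Thandi ∩ Vera ∩ Anders ∩ Wei: 08:00–08:50, 18:00–18:10.
Elena ∩ Thandi ∩ Vera ∩ Anders ∩ Wei ∩ Liang: 08:00–08:50, 18:00–18:10.
Total common minutes: 50 + 10 = 60.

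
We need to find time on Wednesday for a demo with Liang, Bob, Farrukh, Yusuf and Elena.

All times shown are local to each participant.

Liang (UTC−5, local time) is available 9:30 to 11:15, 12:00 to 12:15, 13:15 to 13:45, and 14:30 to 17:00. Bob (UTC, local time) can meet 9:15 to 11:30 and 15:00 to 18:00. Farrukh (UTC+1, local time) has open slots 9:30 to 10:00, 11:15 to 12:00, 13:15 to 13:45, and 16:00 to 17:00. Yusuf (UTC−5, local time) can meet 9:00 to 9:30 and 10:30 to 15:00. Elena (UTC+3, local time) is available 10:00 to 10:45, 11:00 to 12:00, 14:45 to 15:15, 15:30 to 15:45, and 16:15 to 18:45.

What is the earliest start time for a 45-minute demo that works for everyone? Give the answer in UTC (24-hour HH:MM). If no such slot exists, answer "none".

none

Liang → UTC: 14:30–16:15, 17:00–17:15, 18:15–18:45, 19:30–22:00.
Bob → UTC: 09:15–11:30, 15:00–18:00.
Farrukh → UTC: 08:30–09:00, 10:15–11:00, 12:15–12:45, 15:00–16:00.
Yusuf → UTC: 14:00–14:30, 15:30–20:00.
Elena → UTC: 07:00–07:45, 08:00–09:00, 11:45–12:15, 12:30–12:45, 13:15–15:45.
Liang ∩ Bob: 15:00–16:15, 17:00–17:15.
Liang ∩ Bob ∩ Farrukh: 15:00–16:00.
Liang ∩ Bob ∩ Farrukh ∩ Yusuf: 15:30–16:00.
Liang ∩ Bob ∩ Farrukh ∩ Yusuf ∩ Elena: 15:30–15:45.
Windows ≥ 45 min: (none).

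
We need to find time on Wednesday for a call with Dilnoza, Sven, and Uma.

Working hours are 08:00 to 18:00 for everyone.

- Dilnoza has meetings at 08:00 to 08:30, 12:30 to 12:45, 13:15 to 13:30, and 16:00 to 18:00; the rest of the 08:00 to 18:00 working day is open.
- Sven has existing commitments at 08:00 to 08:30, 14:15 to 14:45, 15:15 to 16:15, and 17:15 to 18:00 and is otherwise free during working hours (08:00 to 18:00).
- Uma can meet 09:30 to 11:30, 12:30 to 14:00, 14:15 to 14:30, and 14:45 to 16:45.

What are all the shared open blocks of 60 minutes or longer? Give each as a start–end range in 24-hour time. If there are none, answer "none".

Dilnoza free within 08:00–18:00: 08:30–12:30, 12:45–13:15, 13:30–16:00.
Sven free within 08:00–18:00: 08:30–14:15, 14:45–15:15, 16:15–17:15.
Dilnoza ∩ Sven: 08:30–12:30, 12:45–13:15, 13:30–14:15, 14:45–15:15.
Dilnoza ∩ Sven ∩ Uma: 09:30–11:30, 12:45–13:15, 13:30–14:00, 14:45–15:15.
Windows ≥ 60 min: 09:30–11:30.

09:30–11:30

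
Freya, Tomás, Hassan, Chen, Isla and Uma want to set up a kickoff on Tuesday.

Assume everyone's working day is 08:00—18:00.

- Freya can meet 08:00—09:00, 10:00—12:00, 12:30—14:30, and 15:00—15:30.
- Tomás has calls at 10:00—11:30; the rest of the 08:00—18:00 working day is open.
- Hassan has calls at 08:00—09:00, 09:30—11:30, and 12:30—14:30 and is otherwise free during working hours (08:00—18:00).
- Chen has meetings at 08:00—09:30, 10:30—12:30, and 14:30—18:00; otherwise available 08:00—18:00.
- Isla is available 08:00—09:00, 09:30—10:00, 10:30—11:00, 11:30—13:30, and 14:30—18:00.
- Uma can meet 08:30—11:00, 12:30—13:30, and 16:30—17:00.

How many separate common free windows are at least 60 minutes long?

0

Tomás free within 08:00–18:00: 08:00–10:00, 11:30–18:00.
Hassan free within 08:00–18:00: 09:00–09:30, 11:30–12:30, 14:30–18:00.
Chen free within 08:00–18:00: 09:30–10:30, 12:30–14:30.
Freya ∩ Tomás: 08:00–09:00, 11:30–12:00, 12:30–14:30, 15:00–15:30.
Freya ∩ Tomás ∩ Hassan: 11:30–12:00, 15:00–15:30.
Freya ∩ Tomás ∩ Hassan ∩ Chen: (none).
Freya ∩ Tomás ∩ Hassan ∩ Chen ∩ Isla: (none).
Freya ∩ Tomás ∩ Hassan ∩ Chen ∩ Isla ∩ Uma: (none).
Windows ≥ 60 min: (none).
That's 0 windows.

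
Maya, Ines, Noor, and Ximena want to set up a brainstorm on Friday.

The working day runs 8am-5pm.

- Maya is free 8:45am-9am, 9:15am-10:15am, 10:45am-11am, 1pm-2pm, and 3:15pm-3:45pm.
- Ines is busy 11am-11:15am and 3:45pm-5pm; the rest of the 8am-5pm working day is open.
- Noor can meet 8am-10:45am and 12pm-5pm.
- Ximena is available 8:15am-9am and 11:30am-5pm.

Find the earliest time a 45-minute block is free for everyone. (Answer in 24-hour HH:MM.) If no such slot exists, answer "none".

13:00

Ines free within 08:00–17:00: 08:00–11:00, 11:15–15:45.
Maya ∩ Ines: 08:45–09:00, 09:15–10:15, 10:45–11:00, 13:00–14:00, 15:15–15:45.
Maya ∩ Ines ∩ Noor: 08:45–09:00, 09:15–10:15, 13:00–14:00, 15:15–15:45.
Maya ∩ Ines ∩ Noor ∩ Ximena: 08:45–09:00, 13:00–14:00, 15:15–15:45.
Windows ≥ 45 min: 13:00–14:00.
Earliest such window starts at 13:00.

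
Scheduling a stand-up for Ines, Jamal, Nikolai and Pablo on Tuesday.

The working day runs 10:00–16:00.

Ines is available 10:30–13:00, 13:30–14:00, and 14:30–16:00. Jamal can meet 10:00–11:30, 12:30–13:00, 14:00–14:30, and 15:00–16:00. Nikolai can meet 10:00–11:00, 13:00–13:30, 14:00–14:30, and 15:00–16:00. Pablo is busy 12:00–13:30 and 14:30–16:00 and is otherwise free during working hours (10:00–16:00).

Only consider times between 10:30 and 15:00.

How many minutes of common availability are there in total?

Pablo free within 10:00–16:00: 10:00–12:00, 13:30–14:30.
Ines ∩ Jamal: 10:30–11:30, 12:30–13:00, 15:00–16:00.
Ines ∩ Jamal ∩ Nikolai: 10:30–11:00, 15:00–16:00.
Ines ∩ Jamal ∩ Nikolai ∩ Pablo: 10:30–11:00.
Restricted to 10:30–15:00: 10:30–11:00.
Total common minutes: 30.

30 minutes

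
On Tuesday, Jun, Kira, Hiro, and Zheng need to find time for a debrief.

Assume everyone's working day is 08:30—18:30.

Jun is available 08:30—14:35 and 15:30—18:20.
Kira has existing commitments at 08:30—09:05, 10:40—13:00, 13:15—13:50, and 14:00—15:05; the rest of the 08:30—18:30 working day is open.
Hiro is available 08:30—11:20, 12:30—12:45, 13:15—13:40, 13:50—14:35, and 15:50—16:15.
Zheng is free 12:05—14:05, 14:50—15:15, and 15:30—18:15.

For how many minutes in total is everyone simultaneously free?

Kira free within 08:30–18:30: 09:05–10:40, 13:00–13:15, 13:50–14:00, 15:05–18:30.
Jun ∩ Kira: 09:05–10:40, 13:00–13:15, 13:50–14:00, 15:30–18:20.
Jun ∩ Kira ∩ Hiro: 09:05–10:40, 13:50–14:00, 15:50–16:15.
Jun ∩ Kira ∩ Hiro ∩ Zheng: 13:50–14:00, 15:50–16:15.
Total common minutes: 10 + 25 = 35.

35 minutes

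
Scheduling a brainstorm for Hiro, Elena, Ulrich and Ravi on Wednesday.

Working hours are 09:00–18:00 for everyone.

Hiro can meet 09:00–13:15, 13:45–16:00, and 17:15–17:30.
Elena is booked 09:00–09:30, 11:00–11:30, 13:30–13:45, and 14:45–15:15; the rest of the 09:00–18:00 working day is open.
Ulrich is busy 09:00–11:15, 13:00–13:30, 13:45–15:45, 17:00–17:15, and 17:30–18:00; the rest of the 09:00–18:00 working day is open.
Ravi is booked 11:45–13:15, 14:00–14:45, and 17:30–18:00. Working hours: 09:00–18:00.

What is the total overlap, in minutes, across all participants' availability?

Elena free within 09:00–18:00: 09:30–11:00, 11:30–13:30, 13:45–14:45, 15:15–18:00.
Ulrich free within 09:00–18:00: 11:15–13:00, 13:30–13:45, 15:45–17:00, 17:15–17:30.
Ravi free within 09:00–18:00: 09:00–11:45, 13:15–14:00, 14:45–17:30.
Hiro ∩ Elena: 09:30–11:00, 11:30–13:15, 13:45–14:45, 15:15–16:00, 17:15–17:30.
Hiro ∩ Elena ∩ Ulrich: 11:30–13:00, 15:45–16:00, 17:15–17:30.
Hiro ∩ Elena ∩ Ulrich ∩ Ravi: 11:30–11:45, 15:45–16:00, 17:15–17:30.
Total common minutes: 15 + 15 + 15 = 45.

45 minutes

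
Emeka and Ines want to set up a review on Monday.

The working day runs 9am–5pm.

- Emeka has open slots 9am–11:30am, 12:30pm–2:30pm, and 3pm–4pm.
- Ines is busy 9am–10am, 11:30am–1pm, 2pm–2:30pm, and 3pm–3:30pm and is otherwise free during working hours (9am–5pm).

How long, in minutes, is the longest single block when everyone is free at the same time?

90 minutes

Ines free within 09:00–17:00: 10:00–11:30, 13:00–14:00, 14:30–15:00, 15:30–17:00.
Emeka ∩ Ines: 10:00–11:30, 13:00–14:00, 15:30–16:00.
Common window lengths: 90, 60, 30 min; longest is 90.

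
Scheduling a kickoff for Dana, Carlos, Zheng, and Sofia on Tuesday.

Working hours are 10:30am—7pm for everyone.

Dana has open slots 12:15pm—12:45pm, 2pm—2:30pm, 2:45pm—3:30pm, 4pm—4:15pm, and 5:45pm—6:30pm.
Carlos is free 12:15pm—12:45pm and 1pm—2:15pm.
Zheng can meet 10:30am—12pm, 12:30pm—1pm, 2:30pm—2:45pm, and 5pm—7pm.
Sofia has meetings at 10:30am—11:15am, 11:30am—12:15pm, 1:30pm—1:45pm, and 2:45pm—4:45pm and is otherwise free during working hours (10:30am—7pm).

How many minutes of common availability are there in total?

Sofia free within 10:30–19:00: 11:15–11:30, 12:15–13:30, 13:45–14:45, 16:45–19:00.
Dana ∩ Carlos: 12:15–12:45, 14:00–14:15.
Dana ∩ Carlos ∩ Zheng: 12:30–12:45.
Dana ∩ Carlos ∩ Zheng ∩ Sofia: 12:30–12:45.
Total common minutes: 15.

15 minutes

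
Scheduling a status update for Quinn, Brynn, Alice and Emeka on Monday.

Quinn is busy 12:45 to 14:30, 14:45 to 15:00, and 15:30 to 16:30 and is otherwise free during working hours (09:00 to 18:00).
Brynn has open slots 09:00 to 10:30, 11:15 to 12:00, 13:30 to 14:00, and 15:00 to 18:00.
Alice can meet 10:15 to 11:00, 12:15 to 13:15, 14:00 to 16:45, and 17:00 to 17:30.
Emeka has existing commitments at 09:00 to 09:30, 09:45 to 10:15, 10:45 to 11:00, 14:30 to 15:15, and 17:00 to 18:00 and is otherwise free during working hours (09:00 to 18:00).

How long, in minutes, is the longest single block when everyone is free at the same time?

Quinn free within 09:00–18:00: 09:00–12:45, 14:30–14:45, 15:00–15:30, 16:30–18:00.
Emeka free within 09:00–18:00: 09:30–09:45, 10:15–10:45, 11:00–14:30, 15:15–17:00.
Quinn ∩ Brynn: 09:00–10:30, 11:15–12:00, 15:00–15:30, 16:30–18:00.
Quinn ∩ Brynn ∩ Alice: 10:15–10:30, 15:00–15:30, 16:30–16:45, 17:00–17:30.
Quinn ∩ Brynn ∩ Alice ∩ Emeka: 10:15–10:30, 15:15–15:30, 16:30–16:45.
Common window lengths: 15, 15, 15 min; longest is 15.

15 minutes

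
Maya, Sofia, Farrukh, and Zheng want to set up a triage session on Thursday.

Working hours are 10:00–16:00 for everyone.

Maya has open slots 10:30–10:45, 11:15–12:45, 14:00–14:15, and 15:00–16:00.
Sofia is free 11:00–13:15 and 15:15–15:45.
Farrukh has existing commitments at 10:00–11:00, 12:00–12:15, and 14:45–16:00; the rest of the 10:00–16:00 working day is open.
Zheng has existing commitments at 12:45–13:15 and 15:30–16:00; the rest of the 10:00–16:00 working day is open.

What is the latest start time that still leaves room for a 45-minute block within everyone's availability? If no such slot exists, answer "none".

11:15

Farrukh free within 10:00–16:00: 11:00–12:00, 12:15–14:45.
Zheng free within 10:00–16:00: 10:00–12:45, 13:15–15:30.
Maya ∩ Sofia: 11:15–12:45, 15:15–15:45.
Maya ∩ Sofia ∩ Farrukh: 11:15–12:00, 12:15–12:45.
Maya ∩ Sofia ∩ Farrukh ∩ Zheng: 11:15–12:00, 12:15–12:45.
Windows ≥ 45 min: 11:15–12:00.
Latest start in the last window 11:15–12:00 is 12:00 − 45 min = 11:15.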